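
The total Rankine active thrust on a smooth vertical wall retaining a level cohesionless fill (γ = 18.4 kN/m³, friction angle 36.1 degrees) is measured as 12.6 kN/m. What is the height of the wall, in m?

K_a = 0.2585. P_a = ½ K_a γ H² ⇒ H = √(2P_a/(K_a γ)).
H = √(2×12.6/(0.2585×18.4)) = 2.302 m.

2.30 m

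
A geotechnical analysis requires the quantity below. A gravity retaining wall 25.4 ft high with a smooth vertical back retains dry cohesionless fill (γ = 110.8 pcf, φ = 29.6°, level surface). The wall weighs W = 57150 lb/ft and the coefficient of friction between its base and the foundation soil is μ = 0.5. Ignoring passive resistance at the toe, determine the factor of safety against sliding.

K_a = tan²(45° − 29.6°/2) = 0.3387.
P_a = ½K_aγH² = 0.5×0.3387×110.8×25.4² = 12110 lb/ft, acting at H/3 = 8.467 ft above the base.
FS_sliding = μW / P_a = 0.5×57150 / 12110 = 2.360.

2.36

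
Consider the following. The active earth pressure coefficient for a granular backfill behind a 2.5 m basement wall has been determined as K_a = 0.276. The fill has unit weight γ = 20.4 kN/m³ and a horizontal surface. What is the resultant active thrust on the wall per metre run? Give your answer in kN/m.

P = ½ K_a γ H² = 0.5 × 0.276 × 20.4 × 2.5² = 17.59 kN/m.

17.6 kN/m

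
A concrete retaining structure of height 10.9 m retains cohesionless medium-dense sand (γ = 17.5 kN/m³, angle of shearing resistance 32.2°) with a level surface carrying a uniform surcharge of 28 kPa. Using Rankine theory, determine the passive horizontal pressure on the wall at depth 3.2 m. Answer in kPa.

K_p = (1 + sin φ)/(1 − sin φ) = 3.282.
σ_v = γz + q = 17.5 × 3.2 + 28 = 84.00 kPa.
σ_h = K_p σ_v = 3.282 × 84.00 = 275.6 kPa.

276 kPa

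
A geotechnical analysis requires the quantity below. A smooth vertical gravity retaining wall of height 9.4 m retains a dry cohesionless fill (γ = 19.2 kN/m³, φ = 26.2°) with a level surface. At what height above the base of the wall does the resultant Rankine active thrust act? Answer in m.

K_a = 0.3874.
The pressure distribution is triangular, so the resultant acts at H/3 above the base = 9.4/3 = 3.133 m.

3.13 m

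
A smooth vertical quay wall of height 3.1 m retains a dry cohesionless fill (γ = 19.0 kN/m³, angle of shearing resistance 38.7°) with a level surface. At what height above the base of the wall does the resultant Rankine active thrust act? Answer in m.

1.03 m

K_a = 0.2306.
The pressure distribution is triangular, so the resultant acts at H/3 above the base = 3.1/3 = 1.033 m.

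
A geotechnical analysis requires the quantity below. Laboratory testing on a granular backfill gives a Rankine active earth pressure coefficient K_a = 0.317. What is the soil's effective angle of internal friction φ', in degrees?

31.2°

K_a = tan²(45° − φ/2) ⇒ 45° − φ/2 = arctan(√0.317) = 29.38°.
φ = 2(45° − 29.38°) = 31.24°.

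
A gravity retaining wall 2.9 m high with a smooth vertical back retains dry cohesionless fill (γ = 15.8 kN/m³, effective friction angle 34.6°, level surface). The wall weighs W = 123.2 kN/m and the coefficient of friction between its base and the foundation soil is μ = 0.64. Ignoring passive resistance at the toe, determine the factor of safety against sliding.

4.31

K_a = tan²(45° − 34.6°/2) = 0.2756.
P_a = ½K_aγH² = 0.5×0.2756×15.8×2.9² = 18.31 kN/m, acting at H/3 = 0.9667 m above the base.
FS_sliding = μW / P_a = 0.64×123.2 / 18.31 = 4.306.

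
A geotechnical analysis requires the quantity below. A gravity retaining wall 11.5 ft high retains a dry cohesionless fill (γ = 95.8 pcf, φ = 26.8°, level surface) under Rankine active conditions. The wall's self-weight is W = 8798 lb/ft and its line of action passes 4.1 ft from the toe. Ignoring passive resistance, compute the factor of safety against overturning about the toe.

3.92

K_a = tan²(45° − 26.8°/2) = 0.3785.
P_a = ½K_aγH² = 0.5×0.3785×95.8×11.5² = 2398 lb/ft, acting at H/3 = 3.833 ft above the base.
Overturning moment M_o = P_a × H/3 = 2398 × 3.833 = 9191.
Resisting moment M_r = W × 4.1 = 8798 × 4.1 = 36070.
FS_overturning = M_r/M_o = 36070/9191 = 3.925.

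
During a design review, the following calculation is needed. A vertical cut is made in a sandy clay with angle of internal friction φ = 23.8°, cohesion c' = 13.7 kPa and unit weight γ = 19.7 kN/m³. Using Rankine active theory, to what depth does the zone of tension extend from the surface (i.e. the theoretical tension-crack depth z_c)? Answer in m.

2.13 m

K_a = tan²(45° − 23.8°/2) = 0.4250; √K_a = 0.6519.
The active pressure is zero where K_a γ z = 2c√K_a, so z_c = 2c/(γ√K_a) = 2×13.7/(19.7×0.6519) = 2.134 m.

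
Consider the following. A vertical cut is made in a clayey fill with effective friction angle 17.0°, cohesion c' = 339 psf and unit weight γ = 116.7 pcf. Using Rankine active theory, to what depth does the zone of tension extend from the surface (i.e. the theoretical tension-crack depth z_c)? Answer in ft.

7.85 ft

K_a = tan²(45° − 17.0°/2) = 0.5475; √K_a = 0.7400.
The active pressure is zero where K_a γ z = 2c√K_a, so z_c = 2c/(γ√K_a) = 2×339/(116.7×0.7400) = 7.851 ft.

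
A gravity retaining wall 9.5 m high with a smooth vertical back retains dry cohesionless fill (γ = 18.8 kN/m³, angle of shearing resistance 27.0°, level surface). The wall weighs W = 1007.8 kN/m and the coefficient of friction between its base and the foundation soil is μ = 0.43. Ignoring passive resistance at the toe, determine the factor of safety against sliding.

1.36

K_a = tan²(45° − 27.0°/2) = 0.3755.
P_a = ½K_aγH² = 0.5×0.3755×18.8×9.5² = 318.6 kN/m, acting at H/3 = 3.167 m above the base.
FS_sliding = μW / P_a = 0.43×1007.8 / 318.6 = 1.360.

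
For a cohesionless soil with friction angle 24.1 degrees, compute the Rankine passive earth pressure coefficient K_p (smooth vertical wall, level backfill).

K_p = (1 + sin φ)/(1 − sin φ) = tan²(45° + 24.1°/2) = 2.380.

2.38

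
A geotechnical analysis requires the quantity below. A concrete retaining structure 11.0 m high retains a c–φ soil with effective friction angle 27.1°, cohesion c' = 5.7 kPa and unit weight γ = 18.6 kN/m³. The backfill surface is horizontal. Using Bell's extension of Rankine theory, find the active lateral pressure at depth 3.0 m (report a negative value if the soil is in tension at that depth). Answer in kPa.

13.9 kPa

K_a = (1 − sin φ)/(1 + sin φ) = 0.3741.
σ_a = K_a γ z − 2c√K_a = 0.3741×18.6×3.0 − 2×5.7×0.6116 = 13.90 kPa.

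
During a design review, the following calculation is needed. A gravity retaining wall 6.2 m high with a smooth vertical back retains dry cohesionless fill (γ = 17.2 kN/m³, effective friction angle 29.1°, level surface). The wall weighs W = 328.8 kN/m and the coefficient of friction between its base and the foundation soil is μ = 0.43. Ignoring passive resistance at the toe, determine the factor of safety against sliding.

K_a = tan²(45° − 29.1°/2) = 0.3456.
P_a = ½K_aγH² = 0.5×0.3456×17.2×6.2² = 114.2 kN/m, acting at H/3 = 2.067 m above the base.
FS_sliding = μW / P_a = 0.43×328.8 / 114.2 = 1.238.

1.24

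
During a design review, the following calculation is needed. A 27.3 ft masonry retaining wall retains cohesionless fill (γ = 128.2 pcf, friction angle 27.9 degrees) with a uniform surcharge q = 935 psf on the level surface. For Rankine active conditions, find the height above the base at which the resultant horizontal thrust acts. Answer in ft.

10.7 ft

K_a = 0.3625.
Triangular part P₁ = ½K_aγH² = 17320 at H/3 = 9.100 ft; rectangular part P₂ = K_a q H = 9252 at H/2 = 13.65 ft.
ȳ = (P₁·9.100 + P₂·13.65)/(P₁+P₂) = 10.68 ft.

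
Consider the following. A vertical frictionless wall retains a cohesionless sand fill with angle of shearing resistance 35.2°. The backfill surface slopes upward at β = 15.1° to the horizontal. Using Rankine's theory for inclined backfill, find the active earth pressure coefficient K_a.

K_a = cos β · (cos β − √(cos²β − cos²φ)) / (cos β + √(cos²β − cos²φ)).
cos β = 0.9655, cos φ = 0.8171, √(cos²β − cos²φ) = 0.5142.
K_a = 0.9655 × (0.9655 − 0.5142)/(0.9655 + 0.5142) = 0.2944.

0.294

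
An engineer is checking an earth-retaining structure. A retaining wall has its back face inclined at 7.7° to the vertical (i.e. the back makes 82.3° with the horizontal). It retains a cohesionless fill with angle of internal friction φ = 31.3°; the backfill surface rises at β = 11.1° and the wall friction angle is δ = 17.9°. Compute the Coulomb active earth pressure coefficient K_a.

K_a = sin²(α+φ) / [sin²α · sin(α−δ) · (1 + √{sin(φ+δ)sin(φ−β) / (sin(α−δ)sin(α+β))})²].
With α = 82.3°, φ = 31.3°, δ = 17.9°, β = 11.1°: K_a = 0.4004.

0.400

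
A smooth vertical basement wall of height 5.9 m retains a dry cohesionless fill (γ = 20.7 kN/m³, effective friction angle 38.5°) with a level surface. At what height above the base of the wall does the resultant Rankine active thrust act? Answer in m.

1.97 m

K_a = 0.2327.
The pressure distribution is triangular, so the resultant acts at H/3 above the base = 5.9/3 = 1.967 m.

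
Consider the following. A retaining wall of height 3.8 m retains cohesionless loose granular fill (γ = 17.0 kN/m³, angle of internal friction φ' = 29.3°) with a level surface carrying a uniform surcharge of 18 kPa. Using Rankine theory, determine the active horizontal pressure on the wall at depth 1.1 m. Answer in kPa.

K_a = (1 − sin φ)/(1 + sin φ) = 0.3428.
σ_v = γz + q = 17.0 × 1.1 + 18 = 36.70 kPa.
σ_h = K_a σ_v = 0.3428 × 36.70 = 12.58 kPa.

12.6 kPa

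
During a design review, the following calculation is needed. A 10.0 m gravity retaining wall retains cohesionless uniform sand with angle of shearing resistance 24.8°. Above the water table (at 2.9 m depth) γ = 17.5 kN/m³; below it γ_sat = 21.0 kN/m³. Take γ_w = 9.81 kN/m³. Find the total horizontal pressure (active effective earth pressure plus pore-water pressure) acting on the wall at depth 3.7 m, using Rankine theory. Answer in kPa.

K_a = (1 − sin φ)/(1 + sin φ) = 0.4090.
γ' = 21.0 − 9.81 = 11.19 kN/m³.
Effective vertical stress at 3.7 m: σ'_v = 17.5×2.9 + 11.19×0.800 = 59.70 kPa.
σ'_h = K_a σ'_v = 0.4090 × 59.70 = 24.42 kPa; u = γ_w × 0.800 = 7.848 kPa.
Total σ_h = 24.42 + 7.848 = 32.27 kPa.

32.3 kPa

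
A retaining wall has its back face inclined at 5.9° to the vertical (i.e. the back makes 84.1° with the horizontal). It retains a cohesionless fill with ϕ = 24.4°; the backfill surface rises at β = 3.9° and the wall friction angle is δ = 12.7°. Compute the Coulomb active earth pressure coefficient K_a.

0.442

K_a = sin²(α+φ) / [sin²α · sin(α−δ) · (1 + √{sin(φ+δ)sin(φ−β) / (sin(α−δ)sin(α+β))})²].
With α = 84.1°, φ = 24.4°, δ = 12.7°, β = 3.9°: K_a = 0.4424.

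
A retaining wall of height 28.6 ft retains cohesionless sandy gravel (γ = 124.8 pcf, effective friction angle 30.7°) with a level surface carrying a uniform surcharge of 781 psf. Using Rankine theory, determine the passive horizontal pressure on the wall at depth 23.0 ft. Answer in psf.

11300 psf

K_p = (1 + sin φ)/(1 − sin φ) = 3.086.
σ_v = γz + q = 124.8 × 23.0 + 781 = 3651 psf.
σ_h = K_p σ_v = 3.086 × 3651 = 11270 psf.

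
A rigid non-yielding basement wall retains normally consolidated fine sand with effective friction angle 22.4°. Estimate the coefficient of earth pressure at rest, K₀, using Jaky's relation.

K₀ = 1 − sin φ' = 1 − sin 22.4° = 0.6189.

0.619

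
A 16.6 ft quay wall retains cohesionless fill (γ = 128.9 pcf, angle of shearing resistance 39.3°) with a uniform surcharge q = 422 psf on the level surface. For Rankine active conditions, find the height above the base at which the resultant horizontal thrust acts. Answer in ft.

K_a = 0.2245.
Triangular part P₁ = ½K_aγH² = 3986 at H/3 = 5.533 ft; rectangular part P₂ = K_a q H = 1572 at H/2 = 8.300 ft.
ȳ = (P₁·5.533 + P₂·8.300)/(P₁+P₂) = 6.316 ft.

6.32 ft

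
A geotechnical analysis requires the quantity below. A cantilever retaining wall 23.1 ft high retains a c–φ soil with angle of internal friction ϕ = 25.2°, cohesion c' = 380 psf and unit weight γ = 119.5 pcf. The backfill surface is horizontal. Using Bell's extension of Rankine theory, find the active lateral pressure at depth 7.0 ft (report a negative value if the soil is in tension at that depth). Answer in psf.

-145 psf

K_a = (1 − sin φ)/(1 + sin φ) = 0.4027.
σ_a = K_a γ z − 2c√K_a = 0.4027×119.5×7.0 − 2×380×0.6346 = -145.4 psf.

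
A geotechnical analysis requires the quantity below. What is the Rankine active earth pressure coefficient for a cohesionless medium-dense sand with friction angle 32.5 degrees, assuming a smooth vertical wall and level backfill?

K_a = tan²(45° − φ/2) = tan²(28.75°) = 0.3010.

0.301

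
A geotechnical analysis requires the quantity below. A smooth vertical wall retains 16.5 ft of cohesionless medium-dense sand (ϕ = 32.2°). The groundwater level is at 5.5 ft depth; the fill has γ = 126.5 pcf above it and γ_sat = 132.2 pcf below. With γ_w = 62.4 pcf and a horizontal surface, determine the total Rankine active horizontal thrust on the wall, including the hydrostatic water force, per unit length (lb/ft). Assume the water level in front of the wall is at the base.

K_a = tan²(45° − φ/2) = 0.3047.
γ' = 132.2 − 62.4 = 69.80 pcf. Depth below WT = 11.0 ft.
σ'_h at WT = K_a γ d_w = 212.0 psf; at base = 212.0 + K_a γ' × 11.0 = 446.0 psf.
P₁ (0–5.5 ft) = ½×212.0×5.5 = 583.1. P₂ (5.5–16.5 ft) = ½(212.0+446.0)×11.0 = 3619.
P_w = ½ γ_w h₂² = 0.5×62.4×11.0² = 3775. Total = 583.1+3619+3775 = 7977 lb/ft.

7980 lb/ft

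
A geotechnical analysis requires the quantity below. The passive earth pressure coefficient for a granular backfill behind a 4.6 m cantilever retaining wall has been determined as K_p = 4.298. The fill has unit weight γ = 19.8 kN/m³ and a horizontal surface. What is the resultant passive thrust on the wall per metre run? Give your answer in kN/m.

P = ½ K_p γ H² = 0.5 × 4.298 × 19.8 × 4.6² = 900.4 kN/m.

900 kN/m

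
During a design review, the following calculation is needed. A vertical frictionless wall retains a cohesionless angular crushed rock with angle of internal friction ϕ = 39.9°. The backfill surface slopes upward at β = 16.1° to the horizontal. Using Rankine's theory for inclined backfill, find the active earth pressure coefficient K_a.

K_a = cos β · (cos β − √(cos²β − cos²φ)) / (cos β + √(cos²β − cos²φ)).
cos β = 0.9608, cos φ = 0.7672, √(cos²β − cos²φ) = 0.5784.
K_a = 0.9608 × (0.9608 − 0.5784)/(0.9608 + 0.5784) = 0.2387.

0.239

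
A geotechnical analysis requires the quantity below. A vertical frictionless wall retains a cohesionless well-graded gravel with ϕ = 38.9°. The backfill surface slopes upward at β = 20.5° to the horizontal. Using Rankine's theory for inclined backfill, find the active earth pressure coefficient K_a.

K_a = cos β · (cos β − √(cos²β − cos²φ)) / (cos β + √(cos²β − cos²φ)).
cos β = 0.9367, cos φ = 0.7782, √(cos²β − cos²φ) = 0.5212.
K_a = 0.9367 × (0.9367 − 0.5212)/(0.9367 + 0.5212) = 0.2669.

0.267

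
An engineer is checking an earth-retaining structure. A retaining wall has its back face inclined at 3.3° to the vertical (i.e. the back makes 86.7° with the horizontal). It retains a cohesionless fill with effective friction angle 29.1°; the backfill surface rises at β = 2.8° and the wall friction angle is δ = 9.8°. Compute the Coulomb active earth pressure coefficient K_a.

0.355

K_a = sin²(α+φ) / [sin²α · sin(α−δ) · (1 + √{sin(φ+δ)sin(φ−β) / (sin(α−δ)sin(α+β))})²].
With α = 86.7°, φ = 29.1°, δ = 9.8°, β = 2.8°: K_a = 0.3546.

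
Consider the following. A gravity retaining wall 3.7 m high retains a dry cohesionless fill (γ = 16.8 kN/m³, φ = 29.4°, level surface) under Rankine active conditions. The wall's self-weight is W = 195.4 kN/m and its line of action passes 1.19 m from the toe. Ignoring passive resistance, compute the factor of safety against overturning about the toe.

K_a = tan²(45° − 29.4°/2) = 0.3415.
P_a = ½K_aγH² = 0.5×0.3415×16.8×3.7² = 39.27 kN/m, acting at H/3 = 1.233 m above the base.
Overturning moment M_o = P_a × H/3 = 39.27 × 1.233 = 48.43.
Resisting moment M_r = W × 1.19 = 195.4 × 1.19 = 232.5.
FS_overturning = M_r/M_o = 232.5/48.43 = 4.801.

4.80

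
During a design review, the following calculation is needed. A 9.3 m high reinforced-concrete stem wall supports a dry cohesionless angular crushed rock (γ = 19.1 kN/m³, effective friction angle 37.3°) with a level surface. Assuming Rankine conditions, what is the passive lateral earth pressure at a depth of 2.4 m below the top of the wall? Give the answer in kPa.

K_p = (1 + sin φ)/(1 − sin φ) = 4.076.
σ_h = K_p γ z = 4.076 × 19.1 × 2.4 = 186.8 kPa.

187 kPa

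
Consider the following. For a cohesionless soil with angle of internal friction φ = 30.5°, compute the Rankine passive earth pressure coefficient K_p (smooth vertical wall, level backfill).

3.06

K_p = (1 + sin φ)/(1 − sin φ) = tan²(45° + 30.5°/2) = 3.061.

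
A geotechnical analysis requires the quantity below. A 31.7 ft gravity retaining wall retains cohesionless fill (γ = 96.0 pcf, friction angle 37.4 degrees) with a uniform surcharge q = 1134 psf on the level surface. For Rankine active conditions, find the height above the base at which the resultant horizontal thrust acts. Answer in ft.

K_a = 0.2443.
Triangular part P₁ = ½K_aγH² = 11780 at H/3 = 10.57 ft; rectangular part P₂ = K_a q H = 8781 at H/2 = 15.85 ft.
ȳ = (P₁·10.57 + P₂·15.85)/(P₁+P₂) = 12.82 ft.

12.8 ft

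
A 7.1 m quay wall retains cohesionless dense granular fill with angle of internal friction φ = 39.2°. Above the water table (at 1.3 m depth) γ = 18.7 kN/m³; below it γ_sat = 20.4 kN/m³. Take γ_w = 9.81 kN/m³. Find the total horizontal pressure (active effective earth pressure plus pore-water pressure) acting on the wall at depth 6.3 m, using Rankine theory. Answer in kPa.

66.5 kPa

K_a = (1 − sin φ)/(1 + sin φ) = 0.2255.
γ' = 20.4 − 9.81 = 10.59 kN/m³.
Effective vertical stress at 6.3 m: σ'_v = 18.7×1.3 + 10.59×5.00 = 77.26 kPa.
σ'_h = K_a σ'_v = 0.2255 × 77.26 = 17.42 kPa; u = γ_w × 5.00 = 49.05 kPa.
Total σ_h = 17.42 + 49.05 = 66.47 kPa.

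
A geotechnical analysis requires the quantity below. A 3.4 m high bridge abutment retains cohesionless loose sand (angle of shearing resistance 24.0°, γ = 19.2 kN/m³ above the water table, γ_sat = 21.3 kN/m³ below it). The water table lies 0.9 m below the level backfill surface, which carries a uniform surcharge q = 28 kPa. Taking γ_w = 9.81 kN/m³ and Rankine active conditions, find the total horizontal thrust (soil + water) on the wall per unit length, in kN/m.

K_a = tan²(45° − φ/2) = 0.4217.
γ' = 21.3 − 9.81 = 11.49 kN/m³. h₂ = H − d_w = 2.5 m.
σ'_h: at surface K_a·q = 11.81; at WT K_a(q+γd_w) = 19.10; at base K_a(q+γd_w+γ'h₂) = 31.21 kPa.
P₁ = ½(11.81+19.10)×0.9 = 13.91; P₂ = ½(19.10+31.21)×2.5 = 62.88; P_w = ½γ_w h₂² = 30.66.
Total = 13.91+62.88+30.66 = 107.4 kN/m.

107 kN/m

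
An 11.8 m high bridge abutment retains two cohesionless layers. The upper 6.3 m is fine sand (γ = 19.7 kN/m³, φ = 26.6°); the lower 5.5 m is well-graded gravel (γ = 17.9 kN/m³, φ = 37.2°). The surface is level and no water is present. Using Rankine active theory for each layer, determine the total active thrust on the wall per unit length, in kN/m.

384 kN/m

K_a1 = tan²(45°−26.6°/2) = 0.3814; K_a2 = tan²(45°−37.2°/2) = 0.2464.
Layer 1: σ at base = K_a1 γ₁ h₁ = 47.34 kPa; P₁ = ½×47.34×6.3 = 149.1.
Layer 2: σ_v at top = γ₁h₁ = 124.1; σ_h top = K_a2×124.1 = 30.58; σ_h base = K_a2×(124.1+17.9×5.5) = 54.84.
P₂ = ½(30.58+54.84)×5.5 = 234.9. Total P_a = 149.1+234.9 = 384.0 kN/m.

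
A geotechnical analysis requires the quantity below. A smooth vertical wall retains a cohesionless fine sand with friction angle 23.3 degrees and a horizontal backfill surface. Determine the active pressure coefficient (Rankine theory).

0.433

K_a = tan²(45° − φ/2) = tan²(33.35°) = 0.4331.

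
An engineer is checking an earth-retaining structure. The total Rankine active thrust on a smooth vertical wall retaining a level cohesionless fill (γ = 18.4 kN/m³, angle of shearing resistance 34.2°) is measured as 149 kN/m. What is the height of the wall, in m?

K_a = 0.2803. P_a = ½ K_a γ H² ⇒ H = √(2P_a/(K_a γ)).
H = √(2×149/(0.2803×18.4)) = 7.601 m.

7.60 m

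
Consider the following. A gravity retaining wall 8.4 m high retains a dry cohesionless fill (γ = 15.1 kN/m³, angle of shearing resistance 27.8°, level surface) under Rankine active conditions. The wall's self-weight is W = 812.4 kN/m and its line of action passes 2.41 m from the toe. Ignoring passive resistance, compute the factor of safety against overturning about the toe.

3.61

K_a = tan²(45° − 27.8°/2) = 0.3639.
P_a = ½K_aγH² = 0.5×0.3639×15.1×8.4² = 193.9 kN/m, acting at H/3 = 2.800 m above the base.
Overturning moment M_o = P_a × H/3 = 193.9 × 2.800 = 542.8.
Resisting moment M_r = W × 2.41 = 812.4 × 2.41 = 1958.
FS_overturning = M_r/M_o = 1958/542.8 = 3.607.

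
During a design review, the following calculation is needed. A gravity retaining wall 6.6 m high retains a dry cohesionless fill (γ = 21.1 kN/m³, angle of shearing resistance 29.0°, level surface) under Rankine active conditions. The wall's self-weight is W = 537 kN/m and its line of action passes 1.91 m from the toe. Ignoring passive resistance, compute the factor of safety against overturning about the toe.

2.92

K_a = tan²(45° − 29.0°/2) = 0.3470.
P_a = ½K_aγH² = 0.5×0.3470×21.1×6.6² = 159.5 kN/m, acting at H/3 = 2.200 m above the base.
Overturning moment M_o = P_a × H/3 = 159.5 × 2.200 = 350.8.
Resisting moment M_r = W × 1.91 = 537 × 1.91 = 1026.
FS_overturning = M_r/M_o = 1026/350.8 = 2.924.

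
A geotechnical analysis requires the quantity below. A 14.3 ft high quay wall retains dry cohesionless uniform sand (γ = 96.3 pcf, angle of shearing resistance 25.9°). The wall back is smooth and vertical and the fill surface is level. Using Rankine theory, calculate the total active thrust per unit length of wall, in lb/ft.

3860 lb/ft

K_a = tan²(45° − φ/2) = 0.3920.
P_a = ½ K_a γ H² = 0.5 × 0.3920 × 96.3 × 14.3² = 3860 lb/ft.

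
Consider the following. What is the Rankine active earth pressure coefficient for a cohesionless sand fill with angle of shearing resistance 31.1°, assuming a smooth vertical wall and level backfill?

0.319

K_a = (1 − sin φ)/(1 + sin φ) = (1 − sin 31.1°)/(1 + sin 31.1°) = 0.3188.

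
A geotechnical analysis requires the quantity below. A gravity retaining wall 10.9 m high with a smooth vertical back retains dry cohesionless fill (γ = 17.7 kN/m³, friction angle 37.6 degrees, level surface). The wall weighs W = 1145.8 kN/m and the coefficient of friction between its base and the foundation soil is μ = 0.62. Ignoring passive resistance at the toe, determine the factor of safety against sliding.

K_a = tan²(45° − 37.6°/2) = 0.2421.
P_a = ½K_aγH² = 0.5×0.2421×17.7×10.9² = 254.6 kN/m, acting at H/3 = 3.633 m above the base.
FS_sliding = μW / P_a = 0.62×1145.8 / 254.6 = 2.790.

2.79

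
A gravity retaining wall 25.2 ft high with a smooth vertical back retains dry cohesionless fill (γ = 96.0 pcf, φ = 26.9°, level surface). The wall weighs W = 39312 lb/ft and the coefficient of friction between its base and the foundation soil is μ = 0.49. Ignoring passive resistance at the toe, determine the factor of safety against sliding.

1.68

K_a = tan²(45° − 26.9°/2) = 0.3770.
P_a = ½K_aγH² = 0.5×0.3770×96.0×25.2² = 11490 lb/ft, acting at H/3 = 8.400 ft above the base.
FS_sliding = μW / P_a = 0.49×39312 / 11490 = 1.676.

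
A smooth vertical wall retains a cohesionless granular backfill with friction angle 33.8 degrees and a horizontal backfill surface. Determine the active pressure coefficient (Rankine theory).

0.285

K_a = (1 − sin φ)/(1 + sin φ) = (1 − sin 33.8°)/(1 + sin 33.8°) = 0.2851.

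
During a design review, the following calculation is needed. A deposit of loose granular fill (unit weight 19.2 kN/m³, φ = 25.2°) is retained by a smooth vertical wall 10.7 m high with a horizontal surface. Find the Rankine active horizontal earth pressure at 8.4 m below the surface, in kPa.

K_a = (1 − sin φ)/(1 + sin φ) = 0.4027.
σ_h = K_a γ z = 0.4027 × 19.2 × 8.4 = 64.95 kPa.

65.0 kPa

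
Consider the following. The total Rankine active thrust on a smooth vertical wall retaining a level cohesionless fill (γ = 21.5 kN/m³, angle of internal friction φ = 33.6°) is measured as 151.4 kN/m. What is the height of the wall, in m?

7.00 m

K_a = 0.2875. P_a = ½ K_a γ H² ⇒ H = √(2P_a/(K_a γ)).
H = √(2×151.4/(0.2875×21.5)) = 6.999 m.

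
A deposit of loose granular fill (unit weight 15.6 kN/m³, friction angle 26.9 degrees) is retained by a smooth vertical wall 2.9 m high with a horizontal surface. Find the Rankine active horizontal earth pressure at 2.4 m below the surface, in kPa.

K_a = (1 − sin φ)/(1 + sin φ) = 0.3770.
σ_h = K_a γ z = 0.3770 × 15.6 × 2.4 = 14.11 kPa.

14.1 kPa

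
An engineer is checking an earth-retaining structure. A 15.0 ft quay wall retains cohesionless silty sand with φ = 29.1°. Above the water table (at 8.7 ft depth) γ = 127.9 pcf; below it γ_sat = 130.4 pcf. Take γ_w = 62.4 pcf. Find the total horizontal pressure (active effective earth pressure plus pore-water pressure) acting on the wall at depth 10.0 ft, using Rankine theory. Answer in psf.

K_a = (1 − sin φ)/(1 + sin φ) = 0.3456.
γ' = 130.4 − 62.4 = 68.00 pcf.
Effective vertical stress at 10.0 ft: σ'_v = 127.9×8.7 + 68.00×1.30 = 1201 psf.
σ'_h = K_a σ'_v = 0.3456 × 1201 = 415.1 psf; u = γ_w × 1.30 = 81.12 psf.
Total σ_h = 415.1 + 81.12 = 496.2 psf.

496 psf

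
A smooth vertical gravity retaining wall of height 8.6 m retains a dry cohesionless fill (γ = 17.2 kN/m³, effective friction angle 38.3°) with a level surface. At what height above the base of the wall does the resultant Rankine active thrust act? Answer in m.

2.87 m

K_a = 0.2347.
The pressure distribution is triangular, so the resultant acts at H/3 above the base = 8.6/3 = 2.867 m.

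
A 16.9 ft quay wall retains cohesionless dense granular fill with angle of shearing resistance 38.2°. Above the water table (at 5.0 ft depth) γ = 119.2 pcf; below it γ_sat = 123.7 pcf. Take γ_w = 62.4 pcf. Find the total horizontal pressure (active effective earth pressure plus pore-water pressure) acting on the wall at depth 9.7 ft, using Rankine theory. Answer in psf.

502 psf

K_a = (1 − sin φ)/(1 + sin φ) = 0.2358.
γ' = 123.7 − 62.4 = 61.30 pcf.
Effective vertical stress at 9.7 ft: σ'_v = 119.2×5.0 + 61.30×4.70 = 884.1 psf.
σ'_h = K_a σ'_v = 0.2358 × 884.1 = 208.5 psf; u = γ_w × 4.70 = 293.3 psf.
Total σ_h = 208.5 + 293.3 = 501.7 psf.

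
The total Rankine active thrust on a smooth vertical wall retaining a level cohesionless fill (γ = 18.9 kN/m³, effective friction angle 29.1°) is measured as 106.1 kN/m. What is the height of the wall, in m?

K_a = 0.3456. P_a = ½ K_a γ H² ⇒ H = √(2P_a/(K_a γ)).
H = √(2×106.1/(0.3456×18.9)) = 5.700 m.

5.70 m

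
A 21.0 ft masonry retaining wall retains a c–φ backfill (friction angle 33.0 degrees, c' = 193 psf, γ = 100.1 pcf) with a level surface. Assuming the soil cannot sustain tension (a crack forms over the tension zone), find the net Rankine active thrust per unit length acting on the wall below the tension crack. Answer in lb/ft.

K_a = 0.2948; √K_a = 0.5430.
Tension-crack depth z_c = 2c/(γ√K_a) = 2×193/(100.1×0.5430) = 7.102 ft.
σ_a at base = K_a γ H − 2c√K_a = 0.2948×100.1×21.0 − 2×193×0.5430 = 410.1 psf.
P_a = ½ × 410.1 × (H − z_c) = 0.5×410.1×13.90 = 2850 lb/ft.

2850 lb/ft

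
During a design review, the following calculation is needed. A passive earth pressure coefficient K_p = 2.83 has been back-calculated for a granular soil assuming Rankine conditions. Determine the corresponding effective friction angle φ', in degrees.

28.5°

K_p = (1+sin φ)/(1−sin φ) ⇒ sin φ = (K_p − 1)/(K_p + 1) = 0.4778.
φ = arcsin(0.4778) = 28.54°.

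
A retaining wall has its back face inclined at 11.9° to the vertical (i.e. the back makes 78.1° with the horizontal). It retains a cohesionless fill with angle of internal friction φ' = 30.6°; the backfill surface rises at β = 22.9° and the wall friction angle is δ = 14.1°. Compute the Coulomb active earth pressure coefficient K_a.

K_a = sin²(α+φ) / [sin²α · sin(α−δ) · (1 + √{sin(φ+δ)sin(φ−β) / (sin(α−δ)sin(α+β))})²].
With α = 78.1°, φ = 30.6°, δ = 14.1°, β = 22.9°: K_a = 0.5922.

0.592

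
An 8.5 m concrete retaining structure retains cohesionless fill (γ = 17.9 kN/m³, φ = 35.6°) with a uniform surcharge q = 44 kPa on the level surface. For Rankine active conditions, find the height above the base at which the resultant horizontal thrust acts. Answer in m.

K_a = 0.2641.
Triangular part P₁ = ½K_aγH² = 170.8 at H/3 = 2.833 m; rectangular part P₂ = K_a q H = 98.78 at H/2 = 4.250 m.
ȳ = (P₁·2.833 + P₂·4.250)/(P₁+P₂) = 3.352 m.

3.35 m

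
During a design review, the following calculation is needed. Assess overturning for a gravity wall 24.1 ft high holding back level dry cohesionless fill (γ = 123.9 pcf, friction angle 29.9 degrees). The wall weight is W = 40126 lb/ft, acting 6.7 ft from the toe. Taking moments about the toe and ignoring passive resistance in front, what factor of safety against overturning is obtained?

K_a = tan²(45° − 29.9°/2) = 0.3347.
P_a = ½K_aγH² = 0.5×0.3347×123.9×24.1² = 12040 lb/ft, acting at H/3 = 8.033 ft above the base.
Overturning moment M_o = P_a × H/3 = 12040 × 8.033 = 96740.
Resisting moment M_r = W × 6.7 = 40126 × 6.7 = 268800.
FS_overturning = M_r/M_o = 268800/96740 = 2.779.

2.78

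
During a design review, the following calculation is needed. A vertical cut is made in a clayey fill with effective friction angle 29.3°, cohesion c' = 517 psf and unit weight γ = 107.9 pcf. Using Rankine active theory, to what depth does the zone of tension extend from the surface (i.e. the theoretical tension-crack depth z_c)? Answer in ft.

K_a = tan²(45° − 29.3°/2) = 0.3428; √K_a = 0.5855.
The active pressure is zero where K_a γ z = 2c√K_a, so z_c = 2c/(γ√K_a) = 2×517/(107.9×0.5855) = 16.37 ft.

16.4 ft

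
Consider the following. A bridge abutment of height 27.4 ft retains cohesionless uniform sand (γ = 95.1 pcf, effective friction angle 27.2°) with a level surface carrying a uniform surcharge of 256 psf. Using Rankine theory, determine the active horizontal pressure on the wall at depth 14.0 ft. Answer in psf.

K_a = (1 − sin φ)/(1 + sin φ) = 0.3726.
σ_v = γz + q = 95.1 × 14.0 + 256 = 1587 psf.
σ_h = K_a σ_v = 0.3726 × 1587 = 591.5 psf.

591 psf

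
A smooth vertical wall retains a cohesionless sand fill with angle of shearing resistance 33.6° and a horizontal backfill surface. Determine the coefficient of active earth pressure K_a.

0.288

K_a = (1 − sin φ)/(1 + sin φ) = (1 − sin 33.6°)/(1 + sin 33.6°) = 0.2875.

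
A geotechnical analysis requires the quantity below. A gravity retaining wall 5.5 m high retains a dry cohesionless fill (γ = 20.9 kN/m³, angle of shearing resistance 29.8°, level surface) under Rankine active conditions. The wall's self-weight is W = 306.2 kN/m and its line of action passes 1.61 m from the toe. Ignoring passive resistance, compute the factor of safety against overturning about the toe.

2.53

K_a = tan²(45° − 29.8°/2) = 0.3360.
P_a = ½K_aγH² = 0.5×0.3360×20.9×5.5² = 106.2 kN/m, acting at H/3 = 1.833 m above the base.
Overturning moment M_o = P_a × H/3 = 106.2 × 1.833 = 194.7.
Resisting moment M_r = W × 1.61 = 306.2 × 1.61 = 493.0.
FS_overturning = M_r/M_o = 493.0/194.7 = 2.531.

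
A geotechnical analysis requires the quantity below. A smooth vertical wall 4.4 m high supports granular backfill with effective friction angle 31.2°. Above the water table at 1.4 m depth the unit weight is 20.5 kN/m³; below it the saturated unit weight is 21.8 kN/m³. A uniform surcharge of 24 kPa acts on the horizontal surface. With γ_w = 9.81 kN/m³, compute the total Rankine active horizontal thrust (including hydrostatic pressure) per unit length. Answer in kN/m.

129 kN/m

K_a = tan²(45° − φ/2) = 0.3175.
γ' = 21.8 − 9.81 = 11.99 kN/m³. h₂ = H − d_w = 3.0 m.
σ'_h: at surface K_a·q = 7.620; at WT K_a(q+γd_w) = 16.73; at base K_a(q+γd_w+γ'h₂) = 28.15 kPa.
P₁ = ½(7.620+16.73)×1.4 = 17.05; P₂ = ½(16.73+28.15)×3.0 = 67.33; P_w = ½γ_w h₂² = 44.14.
Total = 17.05+67.33+44.14 = 128.5 kN/m.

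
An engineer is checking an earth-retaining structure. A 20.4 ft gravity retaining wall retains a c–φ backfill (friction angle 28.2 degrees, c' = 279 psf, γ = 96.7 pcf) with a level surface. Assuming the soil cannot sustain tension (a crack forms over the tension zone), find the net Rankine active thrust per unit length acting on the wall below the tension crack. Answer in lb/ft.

2000 lb/ft

K_a = 0.3582; √K_a = 0.5985.
Tension-crack depth z_c = 2c/(γ√K_a) = 2×279/(96.7×0.5985) = 9.642 ft.
σ_a at base = K_a γ H − 2c√K_a = 0.3582×96.7×20.4 − 2×279×0.5985 = 372.6 psf.
P_a = ½ × 372.6 × (H − z_c) = 0.5×372.6×10.76 = 2004 lb/ft.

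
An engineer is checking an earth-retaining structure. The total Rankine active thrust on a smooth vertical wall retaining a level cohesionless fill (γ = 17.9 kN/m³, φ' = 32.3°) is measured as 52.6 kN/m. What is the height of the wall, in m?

K_a = 0.3035. P_a = ½ K_a γ H² ⇒ H = √(2P_a/(K_a γ)).
H = √(2×52.6/(0.3035×17.9)) = 4.401 m.

4.40 m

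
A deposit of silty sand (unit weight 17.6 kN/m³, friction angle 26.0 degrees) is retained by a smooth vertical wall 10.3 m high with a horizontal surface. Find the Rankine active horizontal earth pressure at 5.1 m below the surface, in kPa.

35.0 kPa

K_a = (1 − sin φ)/(1 + sin φ) = 0.3905.
σ_h = K_a γ z = 0.3905 × 17.6 × 5.1 = 35.05 kPa.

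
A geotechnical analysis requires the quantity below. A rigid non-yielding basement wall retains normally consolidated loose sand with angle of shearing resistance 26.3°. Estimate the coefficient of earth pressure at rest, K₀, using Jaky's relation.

0.557

K₀ = 1 − sin φ' = 1 − sin 26.3° = 0.5569.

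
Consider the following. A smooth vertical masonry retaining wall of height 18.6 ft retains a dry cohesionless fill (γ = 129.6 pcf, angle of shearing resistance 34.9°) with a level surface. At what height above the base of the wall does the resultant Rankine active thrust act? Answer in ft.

K_a = 0.2721.
The pressure distribution is triangular, so the resultant acts at H/3 above the base = 18.6/3 = 6.200 ft.

6.20 ft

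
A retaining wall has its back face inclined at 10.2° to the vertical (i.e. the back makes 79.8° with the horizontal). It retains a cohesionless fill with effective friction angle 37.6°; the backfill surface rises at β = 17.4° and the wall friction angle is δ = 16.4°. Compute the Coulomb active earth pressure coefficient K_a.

K_a = sin²(α+φ) / [sin²α · sin(α−δ) · (1 + √{sin(φ+δ)sin(φ−β) / (sin(α−δ)sin(α+β))})²].
With α = 79.8°, φ = 37.6°, δ = 16.4°, β = 17.4°: K_a = 0.3734.

0.373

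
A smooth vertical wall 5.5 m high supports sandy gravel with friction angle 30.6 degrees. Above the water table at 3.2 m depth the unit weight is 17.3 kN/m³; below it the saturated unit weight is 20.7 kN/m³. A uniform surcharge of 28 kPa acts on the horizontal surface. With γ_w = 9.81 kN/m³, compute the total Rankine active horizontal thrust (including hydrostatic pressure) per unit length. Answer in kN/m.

K_a = tan²(45° − φ/2) = 0.3253.
γ' = 20.7 − 9.81 = 10.89 kN/m³. h₂ = H − d_w = 2.3 m.
σ'_h: at surface K_a·q = 9.110; at WT K_a(q+γd_w) = 27.12; at base K_a(q+γd_w+γ'h₂) = 35.27 kPa.
P₁ = ½(9.110+27.12)×3.2 = 57.97; P₂ = ½(27.12+35.27)×2.3 = 71.75; P_w = ½γ_w h₂² = 25.95.
Total = 57.97+71.75+25.95 = 155.7 kN/m.

156 kN/m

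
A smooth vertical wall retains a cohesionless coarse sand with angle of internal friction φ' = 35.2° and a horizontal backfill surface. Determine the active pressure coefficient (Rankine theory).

K_a = tan²(45° − φ/2) = tan²(27.40°) = 0.2687.

0.269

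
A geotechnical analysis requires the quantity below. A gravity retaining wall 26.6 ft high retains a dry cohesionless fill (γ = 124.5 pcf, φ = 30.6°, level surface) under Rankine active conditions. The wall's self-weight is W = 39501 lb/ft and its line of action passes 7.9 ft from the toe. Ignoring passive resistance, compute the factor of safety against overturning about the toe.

K_a = tan²(45° − 30.6°/2) = 0.3253.
P_a = ½K_aγH² = 0.5×0.3253×124.5×26.6² = 14330 lb/ft, acting at H/3 = 8.867 ft above the base.
Overturning moment M_o = P_a × H/3 = 14330 × 8.867 = 127100.
Resisting moment M_r = W × 7.9 = 39501 × 7.9 = 312100.
FS_overturning = M_r/M_o = 312100/127100 = 2.456.

2.46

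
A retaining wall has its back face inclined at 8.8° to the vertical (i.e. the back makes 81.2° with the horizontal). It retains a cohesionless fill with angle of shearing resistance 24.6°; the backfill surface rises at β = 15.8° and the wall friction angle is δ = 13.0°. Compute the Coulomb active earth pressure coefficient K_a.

K_a = sin²(α+φ) / [sin²α · sin(α−δ) · (1 + √{sin(φ+δ)sin(φ−β) / (sin(α−δ)sin(α+β))})²].
With α = 81.2°, φ = 24.6°, δ = 13.0°, β = 15.8°: K_a = 0.5876.

0.588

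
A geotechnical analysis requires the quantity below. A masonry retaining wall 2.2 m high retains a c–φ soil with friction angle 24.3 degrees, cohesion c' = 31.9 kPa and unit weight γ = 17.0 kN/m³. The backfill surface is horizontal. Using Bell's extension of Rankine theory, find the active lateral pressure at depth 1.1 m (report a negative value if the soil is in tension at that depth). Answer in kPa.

-33.4 kPa

K_a = (1 − sin φ)/(1 + sin φ) = 0.4169.
σ_a = K_a γ z − 2c√K_a = 0.4169×17.0×1.1 − 2×31.9×0.6457 = -33.40 kPa.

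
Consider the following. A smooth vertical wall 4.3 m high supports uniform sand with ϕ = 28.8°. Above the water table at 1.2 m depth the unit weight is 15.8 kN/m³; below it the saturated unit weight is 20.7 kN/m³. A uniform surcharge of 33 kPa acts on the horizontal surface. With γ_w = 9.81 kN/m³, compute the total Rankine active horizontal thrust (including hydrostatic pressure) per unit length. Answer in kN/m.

140 kN/m

K_a = tan²(45° − φ/2) = 0.3498.
γ' = 20.7 − 9.81 = 10.89 kN/m³. h₂ = H − d_w = 3.1 m.
σ'_h: at surface K_a·q = 11.54; at WT K_a(q+γd_w) = 18.17; at base K_a(q+γd_w+γ'h₂) = 29.98 kPa.
P₁ = ½(11.54+18.17)×1.2 = 17.83; P₂ = ½(18.17+29.98)×3.1 = 74.64; P_w = ½γ_w h₂² = 47.14.
Total = 17.83+74.64+47.14 = 139.6 kN/m.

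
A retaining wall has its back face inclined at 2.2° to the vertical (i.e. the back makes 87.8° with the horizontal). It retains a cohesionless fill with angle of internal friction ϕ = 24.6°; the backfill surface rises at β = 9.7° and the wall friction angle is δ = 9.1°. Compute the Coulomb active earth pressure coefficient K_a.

0.456

K_a = sin²(α+φ) / [sin²α · sin(α−δ) · (1 + √{sin(φ+δ)sin(φ−β) / (sin(α−δ)sin(α+β))})²].
With α = 87.8°, φ = 24.6°, δ = 9.1°, β = 9.7°: K_a = 0.4564.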